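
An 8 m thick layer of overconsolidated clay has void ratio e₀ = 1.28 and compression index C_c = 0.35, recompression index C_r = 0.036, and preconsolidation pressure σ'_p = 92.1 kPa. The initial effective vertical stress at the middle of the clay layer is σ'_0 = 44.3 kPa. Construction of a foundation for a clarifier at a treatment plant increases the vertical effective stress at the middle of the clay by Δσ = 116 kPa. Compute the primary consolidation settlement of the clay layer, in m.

Final effective stress: σ'_f = 44.3 + 116 = 160.3 kPa.
σ'_f = 160.3 > σ'_p = 92.1 kPa, so the stress path crosses the preconsolidation pressure — recompression up to σ'_p, then virgin compression beyond:
S_c = H/(1+e₀)·[C_r·log₁₀(σ'_p/σ'_0) + C_c·log₁₀(σ'_f/σ'_p)]
    = 8/2.28 × [0.036×log₁₀(92.1/44.3) + 0.35×log₁₀(160.3/92.1)]
    = 3.5088 × [0.011443 + 0.084236] = 0.3357 m

S_c ≈ 0.336 m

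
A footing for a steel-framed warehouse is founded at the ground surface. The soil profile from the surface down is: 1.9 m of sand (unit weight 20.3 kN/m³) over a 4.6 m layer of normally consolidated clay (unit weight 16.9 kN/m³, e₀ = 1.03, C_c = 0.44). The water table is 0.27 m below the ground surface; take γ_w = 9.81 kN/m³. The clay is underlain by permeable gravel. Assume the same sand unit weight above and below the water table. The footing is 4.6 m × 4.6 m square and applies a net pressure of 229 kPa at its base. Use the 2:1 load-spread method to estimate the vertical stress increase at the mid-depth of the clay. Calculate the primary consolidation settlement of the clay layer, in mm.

Mid-depth of clay below the ground surface: z = 1.9 + 4.6/2 = 4.2 m.
Total vertical stress at mid-clay: σ_v = 20.3×1.9 + 16.9×2.3 = 77.44 kPa.
Pore pressure: u = 9.81×(4.2 − 0.27) = 38.553 kPa.
Initial effective stress: σ'_0 = σ_v − u = 77.44 − 38.553 = 38.887 kPa.
Stress increase at mid-clay by the 2:1 spreading method:
Δσ = qBL/((B+z)(L+z)) = 229×4.6×4.6/((4.6+4.2)(4.6+4.2)) = 62.573 kPa
Final effective stress: σ'_f = σ'_0 + Δσ = 38.887 + 62.573 = 101.46 kPa.
Normally consolidated clay, so the full stress increment lies on the virgin compression line:
S_c = C_c·H/(1+e₀)·log₁₀(σ'_f/σ'_0) = 0.44×4.6/(1+1.03)×log₁₀(101.46/38.887)
    = 0.99704 × 0.41649 = 0.4153 m

S_c ≈ 415 mm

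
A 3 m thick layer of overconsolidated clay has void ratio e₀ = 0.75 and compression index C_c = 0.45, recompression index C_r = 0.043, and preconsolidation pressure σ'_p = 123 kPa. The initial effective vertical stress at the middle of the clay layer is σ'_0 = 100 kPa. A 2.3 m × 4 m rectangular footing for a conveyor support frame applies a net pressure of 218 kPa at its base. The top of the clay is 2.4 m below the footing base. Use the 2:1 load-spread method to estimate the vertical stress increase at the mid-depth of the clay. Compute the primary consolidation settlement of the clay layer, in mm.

Mid-depth of clay below the footing base: z = 2.4 + 3/2 = 3.9 m.
Stress increase at mid-clay by the 2:1 spreading method:
Δσ = qBL/((B+z)(L+z)) = 218×2.3×4/((2.3+3.9)(4+3.9)) = 40.947 kPa
Final effective stress: σ'_f = 100 + 40.947 = 140.95 kPa.
σ'_f = 140.95 > σ'_p = 123 kPa, so the stress path crosses the preconsolidation pressure — recompression up to σ'_p, then virgin compression beyond:
S_c = H/(1+e₀)·[C_r·log₁₀(σ'_p/σ'_0) + C_c·log₁₀(σ'_f/σ'_p)]
    = 3/1.75 × [0.043×log₁₀(123/100) + 0.45×log₁₀(140.95/123)]
    = 1.7143 × [0.0038659 + 0.026622] = 0.05227 m

S_c ≈ 52.3 mm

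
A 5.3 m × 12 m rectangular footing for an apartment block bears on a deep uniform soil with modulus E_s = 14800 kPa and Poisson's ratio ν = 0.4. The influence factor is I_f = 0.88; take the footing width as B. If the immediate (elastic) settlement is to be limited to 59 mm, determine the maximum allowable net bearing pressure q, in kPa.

q ≈ 223 kPa

S_e = q·B·(1−ν²)/E_s · I_f  ⇒  q = S_e·E_s / (B·(1−ν²)·I_f).
q = 0.059 × 14800 / (5.3 × 0.84 × 0.88) = 222.9 kPa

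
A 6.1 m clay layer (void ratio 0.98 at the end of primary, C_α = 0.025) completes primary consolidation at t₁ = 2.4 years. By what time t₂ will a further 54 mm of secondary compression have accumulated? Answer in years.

S_s = C_α·H/(1+e_p)·log₁₀(t₂/t₁) ⇒ log₁₀(t₂/t₁) = S_s·(1+e_p)/(C_α·H).
log₁₀(t₂/t₁) = 0.054 × (1+0.98) / (0.025×6.1) = 0.7011
t₂ = t₁ × 10^0.7011 = 2.4 × 5.025 = 12.06 years

t₂ ≈ 12.1 years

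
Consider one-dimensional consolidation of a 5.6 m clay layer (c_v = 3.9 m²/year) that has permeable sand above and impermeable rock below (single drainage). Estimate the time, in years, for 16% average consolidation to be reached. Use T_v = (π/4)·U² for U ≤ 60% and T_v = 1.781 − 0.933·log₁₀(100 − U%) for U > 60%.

t ≈ 0.162 years

Drainage path length: H_d = H = 5.6 m (single drainage).
U ≤ 60%: T_v = (π/4)·U² = (π/4)×0.16² = 0.020106.
t = T_v·H_d²/c_v = 0.020106×5.6²/3.9 = 0.1617 years.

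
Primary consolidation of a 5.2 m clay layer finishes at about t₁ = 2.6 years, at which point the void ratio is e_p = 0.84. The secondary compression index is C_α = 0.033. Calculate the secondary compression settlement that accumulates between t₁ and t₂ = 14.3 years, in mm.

S_s ≈ 69 mm

Secondary compression: S_s = C_α·H/(1+e_p)·log₁₀(t₂/t₁)
S_s = 0.033×5.2/(1+0.84)×log₁₀(14.3/2.6)
    = 0.09326 × 0.7404 = 0.06905 m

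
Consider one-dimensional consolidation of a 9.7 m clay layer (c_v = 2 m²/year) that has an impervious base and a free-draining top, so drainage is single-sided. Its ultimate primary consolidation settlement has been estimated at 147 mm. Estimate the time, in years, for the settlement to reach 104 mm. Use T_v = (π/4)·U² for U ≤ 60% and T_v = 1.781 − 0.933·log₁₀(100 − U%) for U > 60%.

t ≈ 19.4 years

Drainage path length: H_d = H = 9.7 m (single drainage).
U = S(t)/S_ult = 104/147 = 0.7075.
U > 60%: T_v = 1.781 − 0.933·log₁₀(100 − 70.748) = 0.41308.
t = T_v·H_d²/c_v = 0.41308×9.7²/2 = 19.43 years.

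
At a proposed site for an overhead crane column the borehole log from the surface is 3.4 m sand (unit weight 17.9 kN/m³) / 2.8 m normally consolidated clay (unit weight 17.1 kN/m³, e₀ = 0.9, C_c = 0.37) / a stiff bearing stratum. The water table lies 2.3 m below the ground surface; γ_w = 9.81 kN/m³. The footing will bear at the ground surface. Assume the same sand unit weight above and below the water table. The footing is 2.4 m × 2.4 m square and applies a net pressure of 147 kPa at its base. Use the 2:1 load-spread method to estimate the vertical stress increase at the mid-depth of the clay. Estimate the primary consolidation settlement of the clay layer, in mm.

Mid-depth of clay below the ground surface: z = 3.4 + 2.8/2 = 4.8 m.
Total vertical stress at mid-clay: σ_v = 17.9×3.4 + 17.1×1.4 = 84.8 kPa.
Pore pressure: u = 9.81×(4.8 − 2.3) = 24.525 kPa.
Initial effective stress: σ'_0 = σ_v − u = 84.8 − 24.525 = 60.275 kPa.
Stress increase at mid-clay by the 2:1 spreading method:
Δσ = qBL/((B+z)(L+z)) = 147×2.4×2.4/((2.4+4.8)(2.4+4.8)) = 16.333 kPa
Final effective stress: σ'_f = σ'_0 + Δσ = 60.275 + 16.333 = 76.608 kPa.
Normally consolidated clay, so the full stress increment lies on the virgin compression line:
S_c = C_c·H/(1+e₀)·log₁₀(σ'_f/σ'_0) = 0.37×2.8/(1+0.9)×log₁₀(76.608/60.275)
    = 0.54526 × 0.10414 = 0.05678 m

S_c ≈ 56.8 mm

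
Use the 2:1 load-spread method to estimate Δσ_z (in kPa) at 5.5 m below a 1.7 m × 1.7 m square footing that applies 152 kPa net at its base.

Δσ_z ≈ 8.47 kPa

By the 2:1 method the load spreads at 1 horizontal : 2 vertical, so at depth z the loaded area has grown by z in each plan dimension:
Δσ = qBL/((B+z)(L+z)) = 152×1.7×1.7/((1.7+5.5)(1.7+5.5)) = 8.4738 kPa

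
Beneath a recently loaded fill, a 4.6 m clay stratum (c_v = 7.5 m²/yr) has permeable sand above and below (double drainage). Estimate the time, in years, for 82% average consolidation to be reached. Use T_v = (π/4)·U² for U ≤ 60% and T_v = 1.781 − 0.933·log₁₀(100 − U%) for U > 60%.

Drainage path length: H_d = H/2 = 2.3 m (double drainage).
U > 60%: T_v = 1.781 − 0.933·log₁₀(100 − 82) = 0.60983.
t = T_v·H_d²/c_v = 0.60983×2.3²/7.5 = 0.4301 years.

t ≈ 0.43 years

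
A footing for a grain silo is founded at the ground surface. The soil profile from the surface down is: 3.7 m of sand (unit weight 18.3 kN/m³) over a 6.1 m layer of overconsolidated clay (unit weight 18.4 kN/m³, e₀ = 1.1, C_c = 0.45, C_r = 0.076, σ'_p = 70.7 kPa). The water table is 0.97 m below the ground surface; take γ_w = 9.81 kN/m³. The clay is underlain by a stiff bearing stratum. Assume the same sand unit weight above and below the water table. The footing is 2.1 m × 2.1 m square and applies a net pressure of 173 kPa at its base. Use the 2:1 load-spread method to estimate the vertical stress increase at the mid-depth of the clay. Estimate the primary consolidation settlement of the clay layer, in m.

Mid-depth of clay below the ground surface: z = 3.7 + 6.1/2 = 6.75 m.
Total vertical stress at mid-clay: σ_v = 18.3×3.7 + 18.4×3.05 = 123.83 kPa.
Pore pressure: u = 9.81×(6.75 − 0.97) = 56.702 kPa.
Initial effective stress: σ'_0 = σ_v − u = 123.83 − 56.702 = 67.128 kPa.
Stress increase at mid-clay by the 2:1 spreading method:
Δσ = qBL/((B+z)(L+z)) = 173×2.1×2.1/((2.1+6.75)(2.1+6.75)) = 9.7409 kPa
Final effective stress: σ'_f = 67.128 + 9.7409 = 76.869 kPa.
σ'_f = 76.869 > σ'_p = 70.7 kPa, so the stress path crosses the preconsolidation pressure — recompression up to σ'_p, then virgin compression beyond:
S_c = H/(1+e₀)·[C_r·log₁₀(σ'_p/σ'_0) + C_c·log₁₀(σ'_f/σ'_p)]
    = 6.1/2.1 × [0.076×log₁₀(70.7/67.128) + 0.45×log₁₀(76.869/70.7)]
    = 2.9048 × [0.0017112 + 0.016349] = 0.05246 m

S_c ≈ 0.0525 m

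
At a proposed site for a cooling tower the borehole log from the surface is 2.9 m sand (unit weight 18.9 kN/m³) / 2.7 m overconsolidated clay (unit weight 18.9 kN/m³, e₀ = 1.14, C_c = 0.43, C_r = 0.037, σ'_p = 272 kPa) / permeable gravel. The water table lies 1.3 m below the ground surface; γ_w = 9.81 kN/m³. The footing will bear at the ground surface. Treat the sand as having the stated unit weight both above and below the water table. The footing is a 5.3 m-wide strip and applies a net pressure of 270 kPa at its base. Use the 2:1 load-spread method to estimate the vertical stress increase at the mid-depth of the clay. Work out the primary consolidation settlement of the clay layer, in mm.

Mid-depth of clay below the ground surface: z = 2.9 + 2.7/2 = 4.25 m.
Total vertical stress at mid-clay: σ_v = 18.9×2.9 + 18.9×1.35 = 80.325 kPa.
Pore pressure: u = 9.81×(4.25 − 1.3) = 28.94 kPa.
Initial effective stress: σ'_0 = σ_v − u = 80.325 − 28.94 = 51.385 kPa.
Stress increase at mid-clay by the 2:1 spreading method:
Δσ = qB/(B+z) = 270×5.3/(5.3+4.25) = 149.84 kPa
Final effective stress: σ'_f = 51.385 + 149.84 = 201.22 kPa.
σ'_f = 201.22 ≤ σ'_p = 272 kPa, so the clay remains overconsolidated and only the recompression index applies:
S_c = C_r·H/(1+e₀)·log₁₀(σ'_f/σ'_0) = 0.037×2.7/2.14×log₁₀(201.22/51.385)
    = 0.046683 × 0.59283 = 0.02768 m

S_c ≈ 27.7 mm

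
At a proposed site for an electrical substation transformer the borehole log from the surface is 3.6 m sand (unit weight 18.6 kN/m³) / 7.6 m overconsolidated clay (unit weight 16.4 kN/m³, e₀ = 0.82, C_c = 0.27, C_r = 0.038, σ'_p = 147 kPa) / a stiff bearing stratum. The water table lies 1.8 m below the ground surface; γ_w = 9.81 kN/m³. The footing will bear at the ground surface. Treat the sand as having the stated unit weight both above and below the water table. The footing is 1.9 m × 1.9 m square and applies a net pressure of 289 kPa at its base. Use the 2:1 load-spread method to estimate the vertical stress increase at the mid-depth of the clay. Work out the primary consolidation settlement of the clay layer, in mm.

S_c ≈ 10.4 mm

Mid-depth of clay below the ground surface: z = 3.6 + 7.6/2 = 7.4 m.
Total vertical stress at mid-clay: σ_v = 18.6×3.6 + 16.4×3.8 = 129.28 kPa.
Pore pressure: u = 9.81×(7.4 − 1.8) = 54.936 kPa.
Initial effective stress: σ'_0 = σ_v − u = 129.28 − 54.936 = 74.344 kPa.
Stress increase at mid-clay by the 2:1 spreading method:
Δσ = qBL/((B+z)(L+z)) = 289×1.9×1.9/((1.9+7.4)(1.9+7.4)) = 12.063 kPa
Final effective stress: σ'_f = 74.344 + 12.063 = 86.407 kPa.
σ'_f = 86.407 ≤ σ'_p = 147 kPa, so the clay remains overconsolidated and only the recompression index applies:
S_c = C_r·H/(1+e₀)·log₁₀(σ'_f/σ'_0) = 0.038×7.6/1.82×log₁₀(86.407/74.344)
    = 0.15868 × 0.065303 = 0.01036 m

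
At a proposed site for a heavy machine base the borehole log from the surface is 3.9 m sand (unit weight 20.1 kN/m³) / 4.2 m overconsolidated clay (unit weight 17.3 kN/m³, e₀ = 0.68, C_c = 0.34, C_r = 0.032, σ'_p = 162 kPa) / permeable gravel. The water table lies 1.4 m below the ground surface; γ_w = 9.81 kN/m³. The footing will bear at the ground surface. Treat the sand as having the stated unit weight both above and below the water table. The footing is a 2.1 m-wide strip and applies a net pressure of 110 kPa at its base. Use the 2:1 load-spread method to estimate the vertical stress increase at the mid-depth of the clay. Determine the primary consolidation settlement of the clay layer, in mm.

Mid-depth of clay below the ground surface: z = 3.9 + 4.2/2 = 6 m.
Total vertical stress at mid-clay: σ_v = 20.1×3.9 + 17.3×2.1 = 114.72 kPa.
Pore pressure: u = 9.81×(6 − 1.4) = 45.126 kPa.
Initial effective stress: σ'_0 = σ_v − u = 114.72 − 45.126 = 69.594 kPa.
Stress increase at mid-clay by the 2:1 spreading method:
Δσ = qB/(B+z) = 110×2.1/(2.1+6) = 28.519 kPa
Final effective stress: σ'_f = 69.594 + 28.519 = 98.113 kPa.
σ'_f = 98.113 ≤ σ'_p = 162 kPa, so the clay remains overconsolidated and only the recompression index applies:
S_c = C_r·H/(1+e₀)·log₁₀(σ'_f/σ'_0) = 0.032×4.2/1.68×log₁₀(98.113/69.594)
    = 0.08 × 0.14915 = 0.01193 m

S_c ≈ 11.9 mm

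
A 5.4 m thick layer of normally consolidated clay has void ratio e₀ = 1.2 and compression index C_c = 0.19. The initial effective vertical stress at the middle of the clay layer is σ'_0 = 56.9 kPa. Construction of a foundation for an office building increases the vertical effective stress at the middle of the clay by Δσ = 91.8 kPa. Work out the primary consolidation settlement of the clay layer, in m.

Final effective stress: σ'_f = σ'_0 + Δσ = 56.9 + 91.8 = 148.7 kPa.
Normally consolidated clay, so the full stress increment lies on the virgin compression line:
S_c = C_c·H/(1+e₀)·log₁₀(σ'_f/σ'_0) = 0.19×5.4/(1+1.2)×log₁₀(148.7/56.9)
    = 0.46636 × 0.4172 = 0.1946 m

S_c ≈ 0.195 m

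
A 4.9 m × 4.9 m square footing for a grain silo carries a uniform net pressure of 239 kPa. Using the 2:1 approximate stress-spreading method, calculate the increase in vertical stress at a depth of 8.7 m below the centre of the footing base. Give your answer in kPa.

Δσ_z ≈ 31 kPa

By the 2:1 method the load spreads at 1 horizontal : 2 vertical, so at depth z the loaded area has grown by z in each plan dimension:
Δσ = qBL/((B+z)(L+z)) = 239×4.9×4.9/((4.9+8.7)(4.9+8.7)) = 31.025 kPa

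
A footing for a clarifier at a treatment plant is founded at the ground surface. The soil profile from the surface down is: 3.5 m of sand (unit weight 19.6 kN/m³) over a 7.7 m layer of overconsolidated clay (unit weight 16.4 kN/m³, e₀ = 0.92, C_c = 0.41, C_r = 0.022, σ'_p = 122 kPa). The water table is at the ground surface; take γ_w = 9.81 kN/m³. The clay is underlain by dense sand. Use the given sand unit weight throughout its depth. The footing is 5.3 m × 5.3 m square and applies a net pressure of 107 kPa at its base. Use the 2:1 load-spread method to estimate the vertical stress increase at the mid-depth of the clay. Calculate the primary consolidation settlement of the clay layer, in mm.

S_c ≈ 10.5 mm

Mid-depth of clay below the ground surface: z = 3.5 + 7.7/2 = 7.35 m.
Total vertical stress at mid-clay: σ_v = 19.6×3.5 + 16.4×3.85 = 131.74 kPa.
Pore pressure: u = 9.81×(7.35 − 0) = 72.103 kPa.
Initial effective stress: σ'_0 = σ_v − u = 131.74 − 72.103 = 59.637 kPa.
Stress increase at mid-clay by the 2:1 spreading method:
Δσ = qBL/((B+z)(L+z)) = 107×5.3×5.3/((5.3+7.35)(5.3+7.35)) = 18.783 kPa
Final effective stress: σ'_f = 59.637 + 18.783 = 78.42 kPa.
σ'_f = 78.42 ≤ σ'_p = 122 kPa, so the clay remains overconsolidated and only the recompression index applies:
S_c = C_r·H/(1+e₀)·log₁₀(σ'_f/σ'_0) = 0.022×7.7/1.92×log₁₀(78.42/59.637)
    = 0.088229 × 0.11891 = 0.01049 m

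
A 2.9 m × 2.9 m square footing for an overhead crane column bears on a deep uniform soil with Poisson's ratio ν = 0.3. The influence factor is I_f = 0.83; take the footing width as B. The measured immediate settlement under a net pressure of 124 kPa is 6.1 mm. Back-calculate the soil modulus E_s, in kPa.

E_s ≈ 44500 kPa

S_e = q·B·(1−ν²)/E_s · I_f  ⇒  E_s = q·B·(1−ν²)·I_f / S_e.
E_s = 124 × 2.9 × 0.91 × 0.83 / 0.0061 = 44530 kPa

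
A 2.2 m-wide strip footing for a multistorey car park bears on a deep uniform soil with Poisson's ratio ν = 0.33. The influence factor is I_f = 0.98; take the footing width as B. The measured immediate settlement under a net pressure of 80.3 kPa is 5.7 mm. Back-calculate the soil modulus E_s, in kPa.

S_e = q·B·(1−ν²)/E_s · I_f  ⇒  E_s = q·B·(1−ν²)·I_f / S_e.
E_s = 80.3 × 2.2 × 0.8911 × 0.98 / 0.0057 = 27070 kPa

E_s ≈ 27100 kPa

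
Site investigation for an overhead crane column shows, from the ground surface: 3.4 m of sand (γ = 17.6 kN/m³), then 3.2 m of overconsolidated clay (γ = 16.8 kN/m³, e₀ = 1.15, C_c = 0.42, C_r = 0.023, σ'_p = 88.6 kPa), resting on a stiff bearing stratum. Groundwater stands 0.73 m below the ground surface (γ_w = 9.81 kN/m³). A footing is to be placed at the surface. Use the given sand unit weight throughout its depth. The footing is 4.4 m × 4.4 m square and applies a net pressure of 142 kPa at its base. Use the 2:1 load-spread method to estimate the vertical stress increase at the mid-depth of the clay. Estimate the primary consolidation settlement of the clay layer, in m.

S_c ≈ 0.00784 m

Mid-depth of clay below the ground surface: z = 3.4 + 3.2/2 = 5 m.
Total vertical stress at mid-clay: σ_v = 17.6×3.4 + 16.8×1.6 = 86.72 kPa.
Pore pressure: u = 9.81×(5 − 0.73) = 41.889 kPa.
Initial effective stress: σ'_0 = σ_v − u = 86.72 − 41.889 = 44.831 kPa.
Stress increase at mid-clay by the 2:1 spreading method:
Δσ = qBL/((B+z)(L+z)) = 142×4.4×4.4/((4.4+5)(4.4+5)) = 31.113 kPa
Final effective stress: σ'_f = 44.831 + 31.113 = 75.944 kPa.
σ'_f = 75.944 ≤ σ'_p = 88.6 kPa, so the clay remains overconsolidated and only the recompression index applies:
S_c = C_r·H/(1+e₀)·log₁₀(σ'_f/σ'_0) = 0.023×3.2/2.15×log₁₀(75.944/44.831)
    = 0.034233 × 0.22892 = 0.007837 m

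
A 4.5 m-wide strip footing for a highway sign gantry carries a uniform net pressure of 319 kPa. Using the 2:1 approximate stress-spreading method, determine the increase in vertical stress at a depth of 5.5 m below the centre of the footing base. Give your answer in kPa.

Δσ_z ≈ 144 kPa

By the 2:1 method the load spreads at 1 horizontal : 2 vertical, so at depth z the loaded area has grown by z in each plan dimension:
Δσ = qB/(B+z) = 319×4.5/(4.5+5.5) = 143.55 kPa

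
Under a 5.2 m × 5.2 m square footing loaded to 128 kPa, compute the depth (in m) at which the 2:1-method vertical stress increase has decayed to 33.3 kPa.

z ≈ 4.99 m

2:1 spreading — at depth z the loaded area has grown by z in each plan dimension:
qB²/(B+z)² = Δσ_z ⇒ z = B(√(q/Δσ_z) − 1) = 5.2×(√(128/33.3) − 1) = 4.995 m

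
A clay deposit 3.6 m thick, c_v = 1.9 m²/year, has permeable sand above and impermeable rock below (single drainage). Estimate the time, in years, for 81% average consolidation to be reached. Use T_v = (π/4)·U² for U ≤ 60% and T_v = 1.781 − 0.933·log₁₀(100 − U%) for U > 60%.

Drainage path length: H_d = H = 3.6 m (single drainage).
U > 60%: T_v = 1.781 − 0.933·log₁₀(100 − 81) = 0.58792.
t = T_v·H_d²/c_v = 0.58792×3.6²/1.9 = 4.01 years.

t ≈ 4.01 years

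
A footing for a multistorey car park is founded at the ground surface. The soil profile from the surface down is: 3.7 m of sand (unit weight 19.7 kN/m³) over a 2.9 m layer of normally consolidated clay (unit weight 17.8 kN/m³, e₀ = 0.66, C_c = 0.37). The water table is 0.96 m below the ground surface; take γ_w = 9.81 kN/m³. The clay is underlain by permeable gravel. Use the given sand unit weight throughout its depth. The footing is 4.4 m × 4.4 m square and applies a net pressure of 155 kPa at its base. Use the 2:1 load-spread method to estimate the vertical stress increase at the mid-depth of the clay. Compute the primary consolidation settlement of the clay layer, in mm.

Mid-depth of clay below the ground surface: z = 3.7 + 2.9/2 = 5.15 m.
Total vertical stress at mid-clay: σ_v = 19.7×3.7 + 17.8×1.45 = 98.7 kPa.
Pore pressure: u = 9.81×(5.15 − 0.96) = 41.104 kPa.
Initial effective stress: σ'_0 = σ_v − u = 98.7 − 41.104 = 57.596 kPa.
Stress increase at mid-clay by the 2:1 spreading method:
Δσ = qBL/((B+z)(L+z)) = 155×4.4×4.4/((4.4+5.15)(4.4+5.15)) = 32.903 kPa
Final effective stress: σ'_f = σ'_0 + Δσ = 57.596 + 32.903 = 90.499 kPa.
Normally consolidated clay, so the full stress increment lies on the virgin compression line:
S_c = C_c·H/(1+e₀)·log₁₀(σ'_f/σ'_0) = 0.37×2.9/(1+0.66)×log₁₀(90.499/57.596)
    = 0.64639 × 0.19625 = 0.1269 m

S_c ≈ 127 mm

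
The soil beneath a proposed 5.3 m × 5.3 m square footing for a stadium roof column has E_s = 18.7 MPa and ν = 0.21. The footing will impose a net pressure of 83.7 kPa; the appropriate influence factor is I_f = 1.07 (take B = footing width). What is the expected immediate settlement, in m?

S_e ≈ 0.0243 m

Immediate (elastic) settlement: S_e = q·B·(1−ν²)/E_s · I_f.
E_s = 18.7 MPa = 18700 kPa.
S_e = 83.7 × 5.3 × (1 − 0.21²) / 18700 × 1.07
    = 83.7 × 5.3 × 0.9559 / 18700 × 1.07
    = 0.02426 m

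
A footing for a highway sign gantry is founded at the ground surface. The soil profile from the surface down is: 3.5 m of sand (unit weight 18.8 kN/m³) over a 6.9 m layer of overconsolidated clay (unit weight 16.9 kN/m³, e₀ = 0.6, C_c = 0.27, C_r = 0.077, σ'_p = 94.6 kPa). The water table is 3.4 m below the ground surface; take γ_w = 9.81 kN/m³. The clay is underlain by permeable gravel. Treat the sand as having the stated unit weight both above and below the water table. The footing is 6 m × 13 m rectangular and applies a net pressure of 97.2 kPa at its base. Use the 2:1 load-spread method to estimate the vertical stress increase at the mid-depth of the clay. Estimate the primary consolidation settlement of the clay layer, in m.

Mid-depth of clay below the ground surface: z = 3.5 + 6.9/2 = 6.95 m.
Total vertical stress at mid-clay: σ_v = 18.8×3.5 + 16.9×3.45 = 124.1 kPa.
Pore pressure: u = 9.81×(6.95 − 3.4) = 34.825 kPa.
Initial effective stress: σ'_0 = σ_v − u = 124.1 − 34.825 = 89.275 kPa.
Stress increase at mid-clay by the 2:1 spreading method:
Δσ = qBL/((B+z)(L+z)) = 97.2×6×13/((6+6.95)(13+6.95)) = 29.346 kPa
Final effective stress: σ'_f = 89.275 + 29.346 = 118.62 kPa.
σ'_f = 118.62 > σ'_p = 94.6 kPa, so the stress path crosses the preconsolidation pressure — recompression up to σ'_p, then virgin compression beyond:
S_c = H/(1+e₀)·[C_r·log₁₀(σ'_p/σ'_0) + C_c·log₁₀(σ'_f/σ'_p)]
    = 6.9/1.6 × [0.077×log₁₀(94.6/89.275) + 0.27×log₁₀(118.62/94.6)]
    = 4.3125 × [0.0019374 + 0.026532] = 0.1228 m

S_c ≈ 0.123 m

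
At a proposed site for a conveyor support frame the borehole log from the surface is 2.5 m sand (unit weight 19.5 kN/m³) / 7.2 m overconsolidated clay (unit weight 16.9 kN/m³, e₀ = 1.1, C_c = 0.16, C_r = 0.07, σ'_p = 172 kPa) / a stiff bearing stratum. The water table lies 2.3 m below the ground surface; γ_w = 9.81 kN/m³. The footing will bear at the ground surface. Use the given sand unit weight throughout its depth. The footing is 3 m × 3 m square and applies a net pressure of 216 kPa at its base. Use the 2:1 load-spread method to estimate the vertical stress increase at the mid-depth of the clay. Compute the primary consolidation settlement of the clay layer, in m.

Mid-depth of clay below the ground surface: z = 2.5 + 7.2/2 = 6.1 m.
Total vertical stress at mid-clay: σ_v = 19.5×2.5 + 16.9×3.6 = 109.59 kPa.
Pore pressure: u = 9.81×(6.1 − 2.3) = 37.278 kPa.
Initial effective stress: σ'_0 = σ_v − u = 109.59 − 37.278 = 72.312 kPa.
Stress increase at mid-clay by the 2:1 spreading method:
Δσ = qBL/((B+z)(L+z)) = 216×3×3/((3+6.1)(3+6.1)) = 23.475 kPa
Final effective stress: σ'_f = 72.312 + 23.475 = 95.787 kPa.
σ'_f = 95.787 ≤ σ'_p = 172 kPa, so the clay remains overconsolidated and only the recompression index applies:
S_c = C_r·H/(1+e₀)·log₁₀(σ'_f/σ'_0) = 0.07×7.2/2.1×log₁₀(95.787/72.312)
    = 0.24 × 0.1221 = 0.0293 m

S_c ≈ 0.0293 m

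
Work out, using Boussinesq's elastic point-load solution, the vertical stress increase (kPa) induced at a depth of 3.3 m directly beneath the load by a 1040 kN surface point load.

Δσ_z ≈ 45.6 kPa

Boussinesq vertical stress below a point load on an elastic half-space:
Δσ_z = 3P/(2πz²) · [1 + (r/z)²]^(−5/2)
r/z = 0/3.3 = 0; [1+(r/z)²]^(−5/2) = 1.
Δσ_z = 3×1040/(2π×3.3²) × 1 = 45.598 × 1 = 45.6 kPa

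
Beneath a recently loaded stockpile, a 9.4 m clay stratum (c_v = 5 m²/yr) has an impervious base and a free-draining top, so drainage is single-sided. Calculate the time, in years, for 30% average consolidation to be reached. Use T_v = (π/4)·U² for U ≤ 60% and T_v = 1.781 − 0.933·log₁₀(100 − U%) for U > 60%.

Drainage path length: H_d = H = 9.4 m (single drainage).
U ≤ 60%: T_v = (π/4)·U² = (π/4)×0.3² = 0.070686.
t = T_v·H_d²/c_v = 0.070686×9.4²/5 = 1.249 years.

t ≈ 1.25 years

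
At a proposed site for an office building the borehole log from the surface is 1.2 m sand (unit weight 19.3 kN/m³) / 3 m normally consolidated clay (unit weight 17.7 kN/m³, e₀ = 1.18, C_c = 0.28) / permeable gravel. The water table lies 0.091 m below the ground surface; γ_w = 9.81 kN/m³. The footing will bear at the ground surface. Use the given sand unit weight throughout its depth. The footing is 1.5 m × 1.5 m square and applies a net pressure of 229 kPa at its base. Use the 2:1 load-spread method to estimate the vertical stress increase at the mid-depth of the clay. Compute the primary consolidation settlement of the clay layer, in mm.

S_c ≈ 133 mm

Mid-depth of clay below the ground surface: z = 1.2 + 3/2 = 2.7 m.
Total vertical stress at mid-clay: σ_v = 19.3×1.2 + 17.7×1.5 = 49.71 kPa.
Pore pressure: u = 9.81×(2.7 − 0.091) = 25.594 kPa.
Initial effective stress: σ'_0 = σ_v − u = 49.71 − 25.594 = 24.116 kPa.
Stress increase at mid-clay by the 2:1 spreading method:
Δσ = qBL/((B+z)(L+z)) = 229×1.5×1.5/((1.5+2.7)(1.5+2.7)) = 29.209 kPa
Final effective stress: σ'_f = σ'_0 + Δσ = 24.116 + 29.209 = 53.325 kPa.
Normally consolidated clay, so the full stress increment lies on the virgin compression line:
S_c = C_c·H/(1+e₀)·log₁₀(σ'_f/σ'_0) = 0.28×3/(1+1.18)×log₁₀(53.325/24.116)
    = 0.38532 × 0.34463 = 0.1328 m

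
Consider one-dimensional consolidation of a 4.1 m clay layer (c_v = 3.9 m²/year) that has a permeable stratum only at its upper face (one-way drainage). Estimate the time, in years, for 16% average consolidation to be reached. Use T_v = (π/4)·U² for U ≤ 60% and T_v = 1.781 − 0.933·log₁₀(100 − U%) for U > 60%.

Drainage path length: H_d = H = 4.1 m (single drainage).
U ≤ 60%: T_v = (π/4)·U² = (π/4)×0.16² = 0.020106.
t = T_v·H_d²/c_v = 0.020106×4.1²/3.9 = 0.08666 years.

t ≈ 0.0867 years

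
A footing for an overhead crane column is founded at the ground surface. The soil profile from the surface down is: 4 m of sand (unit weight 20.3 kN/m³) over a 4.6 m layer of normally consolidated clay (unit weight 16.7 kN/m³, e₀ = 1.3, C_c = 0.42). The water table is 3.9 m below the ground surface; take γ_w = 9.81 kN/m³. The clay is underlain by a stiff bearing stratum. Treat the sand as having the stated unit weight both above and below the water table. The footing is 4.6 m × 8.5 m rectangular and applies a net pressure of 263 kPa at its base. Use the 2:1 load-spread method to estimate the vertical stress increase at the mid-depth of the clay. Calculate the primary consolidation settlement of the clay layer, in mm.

Mid-depth of clay below the ground surface: z = 4 + 4.6/2 = 6.3 m.
Total vertical stress at mid-clay: σ_v = 20.3×4 + 16.7×2.3 = 119.61 kPa.
Pore pressure: u = 9.81×(6.3 − 3.9) = 23.544 kPa.
Initial effective stress: σ'_0 = σ_v − u = 119.61 − 23.544 = 96.066 kPa.
Stress increase at mid-clay by the 2:1 spreading method:
Δσ = qBL/((B+z)(L+z)) = 263×4.6×8.5/((4.6+6.3)(8.5+6.3)) = 63.745 kPa
Final effective stress: σ'_f = σ'_0 + Δσ = 96.066 + 63.745 = 159.81 kPa.
Normally consolidated clay, so the full stress increment lies on the virgin compression line:
S_c = C_c·H/(1+e₀)·log₁₀(σ'_f/σ'_0) = 0.42×4.6/(1+1.3)×log₁₀(159.81/96.066)
    = 0.84 × 0.22103 = 0.1857 m

S_c ≈ 186 mm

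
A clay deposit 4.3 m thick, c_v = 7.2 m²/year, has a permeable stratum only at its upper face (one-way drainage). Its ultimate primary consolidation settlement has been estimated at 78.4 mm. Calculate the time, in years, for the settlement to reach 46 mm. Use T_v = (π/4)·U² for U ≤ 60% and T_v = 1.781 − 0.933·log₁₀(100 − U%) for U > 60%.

t ≈ 0.694 years

Drainage path length: H_d = H = 4.3 m (single drainage).
U = S(t)/S_ult = 46/78.4 = 0.5867.
U ≤ 60%: T_v = (π/4)·U² = (π/4)×0.58673² = 0.27038.
t = T_v·H_d²/c_v = 0.27038×4.3²/7.2 = 0.6944 years.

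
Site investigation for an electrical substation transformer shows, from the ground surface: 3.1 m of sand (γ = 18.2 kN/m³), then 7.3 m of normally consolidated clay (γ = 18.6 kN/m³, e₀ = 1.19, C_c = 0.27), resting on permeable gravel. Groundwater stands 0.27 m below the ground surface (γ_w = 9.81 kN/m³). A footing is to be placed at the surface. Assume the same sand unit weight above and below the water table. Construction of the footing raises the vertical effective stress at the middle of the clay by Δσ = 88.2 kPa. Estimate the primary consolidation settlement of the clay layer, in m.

Mid-depth of clay below the ground surface: z = 3.1 + 7.3/2 = 6.75 m.
Total vertical stress at mid-clay: σ_v = 18.2×3.1 + 18.6×3.65 = 124.31 kPa.
Pore pressure: u = 9.81×(6.75 − 0.27) = 63.569 kPa.
Initial effective stress: σ'_0 = σ_v − u = 124.31 − 63.569 = 60.741 kPa.
Final effective stress: σ'_f = σ'_0 + Δσ = 60.741 + 88.2 = 148.94 kPa.
Normally consolidated clay, so the full stress increment lies on the virgin compression line:
S_c = C_c·H/(1+e₀)·log₁₀(σ'_f/σ'_0) = 0.27×7.3/(1+1.19)×log₁₀(148.94/60.741)
    = 0.9 × 0.38953 = 0.3506 m

S_c ≈ 0.351 m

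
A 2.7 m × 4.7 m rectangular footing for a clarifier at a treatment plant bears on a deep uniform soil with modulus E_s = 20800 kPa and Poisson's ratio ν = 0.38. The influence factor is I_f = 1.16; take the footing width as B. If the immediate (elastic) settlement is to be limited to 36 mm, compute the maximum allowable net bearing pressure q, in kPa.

S_e = q·B·(1−ν²)/E_s · I_f  ⇒  q = S_e·E_s / (B·(1−ν²)·I_f).
q = 0.036 × 20800 / (2.7 × 0.8556 × 1.16) = 279.4 kPa

q ≈ 279 kPa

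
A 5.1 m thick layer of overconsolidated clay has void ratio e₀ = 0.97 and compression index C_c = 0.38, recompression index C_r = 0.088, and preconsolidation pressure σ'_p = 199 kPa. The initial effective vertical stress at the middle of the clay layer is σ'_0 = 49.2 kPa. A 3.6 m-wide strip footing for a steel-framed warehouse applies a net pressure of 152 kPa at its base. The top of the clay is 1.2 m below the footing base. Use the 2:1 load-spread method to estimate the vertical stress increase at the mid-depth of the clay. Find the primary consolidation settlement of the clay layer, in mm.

Mid-depth of clay below the footing base: z = 1.2 + 5.1/2 = 3.75 m.
Stress increase at mid-clay by the 2:1 spreading method:
Δσ = qB/(B+z) = 152×3.6/(3.6+3.75) = 74.449 kPa
Final effective stress: σ'_f = 49.2 + 74.449 = 123.65 kPa.
σ'_f = 123.65 ≤ σ'_p = 199 kPa, so the clay remains overconsolidated and only the recompression index applies:
S_c = C_r·H/(1+e₀)·log₁₀(σ'_f/σ'_0) = 0.088×5.1/1.97×log₁₀(123.65/49.2)
    = 0.22781 × 0.40023 = 0.09118 m

S_c ≈ 91.2 mm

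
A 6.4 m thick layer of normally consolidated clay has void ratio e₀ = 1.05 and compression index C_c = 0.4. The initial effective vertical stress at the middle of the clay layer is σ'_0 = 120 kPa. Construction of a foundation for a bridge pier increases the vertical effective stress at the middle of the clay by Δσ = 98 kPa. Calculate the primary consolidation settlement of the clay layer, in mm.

Final effective stress: σ'_f = σ'_0 + Δσ = 120 + 98 = 218 kPa.
Normally consolidated clay, so the full stress increment lies on the virgin compression line:
S_c = C_c·H/(1+e₀)·log₁₀(σ'_f/σ'_0) = 0.4×6.4/(1+1.05)×log₁₀(218/120)
    = 1.2488 × 0.25928 = 0.3238 m

S_c ≈ 324 mm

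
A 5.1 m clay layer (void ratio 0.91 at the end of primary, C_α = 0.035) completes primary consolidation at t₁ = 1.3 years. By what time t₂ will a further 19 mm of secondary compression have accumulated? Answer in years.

S_s = C_α·H/(1+e_p)·log₁₀(t₂/t₁) ⇒ log₁₀(t₂/t₁) = S_s·(1+e_p)/(C_α·H).
log₁₀(t₂/t₁) = 0.019 × (1+0.91) / (0.035×5.1) = 0.2033
t₂ = t₁ × 10^0.2033 = 1.3 × 1.597 = 2.076 years

t₂ ≈ 2.08 years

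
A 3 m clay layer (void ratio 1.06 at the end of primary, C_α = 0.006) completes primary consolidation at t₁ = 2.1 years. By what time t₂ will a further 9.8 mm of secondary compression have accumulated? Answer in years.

t₂ ≈ 27.8 years

S_s = C_α·H/(1+e_p)·log₁₀(t₂/t₁) ⇒ log₁₀(t₂/t₁) = S_s·(1+e_p)/(C_α·H).
log₁₀(t₂/t₁) = 0.0098 × (1+1.06) / (0.006×3) = 1.122
t₂ = t₁ × 10^1.122 = 2.1 × 13.23 = 27.78 years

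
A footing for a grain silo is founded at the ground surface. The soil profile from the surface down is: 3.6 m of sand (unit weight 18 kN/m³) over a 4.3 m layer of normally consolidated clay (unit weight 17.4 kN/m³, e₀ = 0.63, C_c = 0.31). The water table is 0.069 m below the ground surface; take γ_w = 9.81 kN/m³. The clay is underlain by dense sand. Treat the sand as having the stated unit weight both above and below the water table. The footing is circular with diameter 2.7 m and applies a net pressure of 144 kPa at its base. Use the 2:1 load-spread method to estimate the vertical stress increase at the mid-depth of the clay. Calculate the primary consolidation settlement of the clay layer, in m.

Mid-depth of clay below the ground surface: z = 3.6 + 4.3/2 = 5.75 m.
Total vertical stress at mid-clay: σ_v = 18×3.6 + 17.4×2.15 = 102.21 kPa.
Pore pressure: u = 9.81×(5.75 − 0.069) = 55.731 kPa.
Initial effective stress: σ'_0 = σ_v − u = 102.21 − 55.731 = 46.479 kPa.
Stress increase at mid-clay by the 2:1 spreading method:
Δσ ≈ qD²/(D+z)² = 144×2.7²/(2.7+5.75)² = 14.702 kPa
Final effective stress: σ'_f = σ'_0 + Δσ = 46.479 + 14.702 = 61.181 kPa.
Normally consolidated clay, so the full stress increment lies on the virgin compression line:
S_c = C_c·H/(1+e₀)·log₁₀(σ'_f/σ'_0) = 0.31×4.3/(1+0.63)×log₁₀(61.181/46.479)
    = 0.81779 × 0.11936 = 0.09761 m

S_c ≈ 0.0976 m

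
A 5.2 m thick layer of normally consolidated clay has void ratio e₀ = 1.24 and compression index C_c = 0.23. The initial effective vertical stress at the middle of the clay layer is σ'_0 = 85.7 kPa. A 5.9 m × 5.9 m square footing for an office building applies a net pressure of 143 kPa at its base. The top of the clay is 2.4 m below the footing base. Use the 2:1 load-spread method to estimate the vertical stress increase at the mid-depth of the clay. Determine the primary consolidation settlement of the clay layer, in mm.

S_c ≈ 92.3 mm

Mid-depth of clay below the footing base: z = 2.4 + 5.2/2 = 5 m.
Stress increase at mid-clay by the 2:1 spreading method:
Δσ = qBL/((B+z)(L+z)) = 143×5.9×5.9/((5.9+5)(5.9+5)) = 41.897 kPa
Final effective stress: σ'_f = σ'_0 + Δσ = 85.7 + 41.897 = 127.6 kPa.
Normally consolidated clay, so the full stress increment lies on the virgin compression line:
S_c = C_c·H/(1+e₀)·log₁₀(σ'_f/σ'_0) = 0.23×5.2/(1+1.24)×log₁₀(127.6/85.7)
    = 0.53393 × 0.17287 = 0.0923 m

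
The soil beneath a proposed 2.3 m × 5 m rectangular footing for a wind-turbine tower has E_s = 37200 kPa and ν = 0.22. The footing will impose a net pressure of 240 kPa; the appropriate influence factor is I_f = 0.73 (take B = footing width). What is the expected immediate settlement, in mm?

S_e ≈ 10.3 mm

Immediate (elastic) settlement: S_e = q·B·(1−ν²)/E_s · I_f.
S_e = 240 × 2.3 × (1 − 0.22²) / 37200 × 0.73
    = 240 × 2.3 × 0.9516 / 37200 × 0.73
    = 0.01031 m = 10.31 mm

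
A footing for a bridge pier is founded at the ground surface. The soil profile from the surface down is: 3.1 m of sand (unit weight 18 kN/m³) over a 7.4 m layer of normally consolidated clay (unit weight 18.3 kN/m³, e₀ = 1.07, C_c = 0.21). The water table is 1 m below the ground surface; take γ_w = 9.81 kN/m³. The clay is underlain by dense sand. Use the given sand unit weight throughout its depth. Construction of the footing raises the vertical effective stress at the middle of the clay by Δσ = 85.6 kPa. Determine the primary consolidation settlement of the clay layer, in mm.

Mid-depth of clay below the ground surface: z = 3.1 + 7.4/2 = 6.8 m.
Total vertical stress at mid-clay: σ_v = 18×3.1 + 18.3×3.7 = 123.51 kPa.
Pore pressure: u = 9.81×(6.8 − 1) = 56.898 kPa.
Initial effective stress: σ'_0 = σ_v − u = 123.51 − 56.898 = 66.612 kPa.
Final effective stress: σ'_f = σ'_0 + Δσ = 66.612 + 85.6 = 152.21 kPa.
Normally consolidated clay, so the full stress increment lies on the virgin compression line:
S_c = C_c·H/(1+e₀)·log₁₀(σ'_f/σ'_0) = 0.21×7.4/(1+1.07)×log₁₀(152.21/66.612)
    = 0.75072 × 0.35889 = 0.2694 m

S_c ≈ 269 mm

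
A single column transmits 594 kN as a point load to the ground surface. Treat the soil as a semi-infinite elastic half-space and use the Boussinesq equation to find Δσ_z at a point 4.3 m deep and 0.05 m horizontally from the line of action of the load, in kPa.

Δσ_z ≈ 15.3 kPa

Boussinesq vertical stress below a point load on an elastic half-space:
Δσ_z = 3P/(2πz²) · [1 + (r/z)²]^(−5/2)
r/z = 0.05/4.3 = 0.011628; [1+(r/z)²]^(−5/2) = 0.99966.
Δσ_z = 3×594/(2π×4.3²) × 0.99966 = 15.339 × 0.99966 = 15.33 kPa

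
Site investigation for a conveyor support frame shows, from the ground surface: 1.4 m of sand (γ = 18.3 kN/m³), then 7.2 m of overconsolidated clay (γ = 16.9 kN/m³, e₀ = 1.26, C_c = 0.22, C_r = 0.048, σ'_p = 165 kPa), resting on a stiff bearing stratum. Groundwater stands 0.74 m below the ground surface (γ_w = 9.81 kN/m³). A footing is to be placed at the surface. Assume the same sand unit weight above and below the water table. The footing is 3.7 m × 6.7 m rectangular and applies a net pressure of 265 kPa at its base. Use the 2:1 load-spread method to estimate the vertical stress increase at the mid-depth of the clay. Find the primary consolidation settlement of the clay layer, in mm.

S_c ≈ 59.4 mm

Mid-depth of clay below the ground surface: z = 1.4 + 7.2/2 = 5 m.
Total vertical stress at mid-clay: σ_v = 18.3×1.4 + 16.9×3.6 = 86.46 kPa.
Pore pressure: u = 9.81×(5 − 0.74) = 41.791 kPa.
Initial effective stress: σ'_0 = σ_v − u = 86.46 − 41.791 = 44.669 kPa.
Stress increase at mid-clay by the 2:1 spreading method:
Δσ = qBL/((B+z)(L+z)) = 265×3.7×6.7/((3.7+5)(6.7+5)) = 64.538 kPa
Final effective stress: σ'_f = 44.669 + 64.538 = 109.21 kPa.
σ'_f = 109.21 ≤ σ'_p = 165 kPa, so the clay remains overconsolidated and only the recompression index applies:
S_c = C_r·H/(1+e₀)·log₁₀(σ'_f/σ'_0) = 0.048×7.2/2.26×log₁₀(109.21/44.669)
    = 0.15292 × 0.38826 = 0.05937 m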